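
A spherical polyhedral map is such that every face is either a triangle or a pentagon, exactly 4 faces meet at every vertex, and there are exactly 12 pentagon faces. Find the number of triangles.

Let x be the number of triangles; then F = 12 + x.
Edge–face incidences: 2E = 5·12 + 3·x = 60 + 3x.
Every vertex has degree 4, so 4V = 2E.
Euler: V − E + F = 2 ⇒ (2E)/4 − E + (12 + x) = 2.
Multiply by 8: 2·(2E) − 4·(2E) + 8·(12 + x) = 16, i.e. 96 + 8x − 2·(60 + 3x) = 16.
Collecting terms: 2x − 24 = 16, so 2x = 40, so x = 20.
Then 2E = 60 + 3·20 = 120, so E = 60, V = 2E/4 = 30, F = 12 + 20 = 32.

20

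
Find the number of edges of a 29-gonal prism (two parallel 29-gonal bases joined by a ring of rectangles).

87

A prism on an n-gon has two n-gon bases and n rectangular sides: V = 2·29 = 58, E = 3·29 = 87, F = 29 + 2 = 31.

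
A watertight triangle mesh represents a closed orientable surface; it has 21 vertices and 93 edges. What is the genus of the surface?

6

Every face is a triangle and each edge borders two faces, so 3F = 2·93, giving F = 62.
χ = V − E + F = 21 − 93 + 62 = -10.
For a closed orientable surface χ = 2 − 2g, so g = (2 − (-10))/2 = 6.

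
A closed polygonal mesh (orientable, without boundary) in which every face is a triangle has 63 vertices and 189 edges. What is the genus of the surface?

Every face is a triangle and each edge borders two faces, so 3F = 2·189, giving F = 126.
χ = V − E + F = 63 − 189 + 126 = 0.
For a closed orientable surface χ = 2 − 2g, so g = (2 − (0))/2 = 1.

1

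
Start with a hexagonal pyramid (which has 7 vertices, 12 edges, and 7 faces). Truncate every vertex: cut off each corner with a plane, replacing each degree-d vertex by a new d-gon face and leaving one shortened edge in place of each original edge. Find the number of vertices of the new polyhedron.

Truncation replaces each original edge-end by a new vertex, so V′ = 2E = 24.
Each original edge survives, and each old vertex of degree d contributes d new edges; summing degrees gives Σd = 2E, so E′ = E + 2E = 3E = 36.
Each original face survives and each original vertex becomes one new face: F′ = F + V = 14.

24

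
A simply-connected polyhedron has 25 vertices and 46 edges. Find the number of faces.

23

Here V − E + F = 2.
F = 2 − V + E = 2 − 25 + 46 = 23.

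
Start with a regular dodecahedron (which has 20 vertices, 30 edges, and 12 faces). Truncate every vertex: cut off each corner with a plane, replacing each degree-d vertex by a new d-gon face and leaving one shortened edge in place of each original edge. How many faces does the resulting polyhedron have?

Truncation replaces each original edge-end by a new vertex, so V′ = 2E = 60.
Each original edge survives, and each old vertex of degree d contributes d new edges; summing degrees gives Σd = 2E, so E′ = E + 2E = 3E = 90.
Each original face survives and each original vertex becomes one new face: F′ = F + V = 32.

32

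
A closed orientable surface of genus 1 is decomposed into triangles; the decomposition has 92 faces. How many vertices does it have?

46

χ = 2 − 2·1 = 0, and every face is a triangle so 3F = 2E.
E = 3·92/2 = 138. Then V = 0 + E − F = 0 + 138 − 92 = 46.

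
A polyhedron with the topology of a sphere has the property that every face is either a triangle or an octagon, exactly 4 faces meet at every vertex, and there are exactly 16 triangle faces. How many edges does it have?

Let x be the number of octagons; then F = 16 + x.
Edge–face incidences: 2E = 3·16 + 8·x = 48 + 8x.
Every vertex has degree 4, so 4V = 2E.
Euler: V − E + F = 2 ⇒ (2E)/4 − E + (16 + x) = 2.
Multiply by 8: 2·(2E) − 4·(2E) + 8·(16 + x) = 16, i.e. 128 + 8x − 2·(48 + 8x) = 16.
Collecting terms: −8x + 32 = 16, so −8x = −16, so x = 2.
Then 2E = 48 + 8·2 = 64, so E = 32, V = 2E/4 = 16, F = 16 + 2 = 18.

32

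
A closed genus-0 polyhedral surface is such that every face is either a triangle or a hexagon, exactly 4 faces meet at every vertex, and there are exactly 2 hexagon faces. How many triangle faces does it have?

12

Let x be the number of triangles; then F = 2 + x.
Edge–face incidences: 2E = 6·2 + 3·x = 12 + 3x.
Every vertex has degree 4, so 4V = 2E.
Euler: V − E + F = 2 ⇒ (2E)/4 − E + (2 + x) = 2.
Multiply by 8: 2·(2E) − 4·(2E) + 8·(2 + x) = 16, i.e. 16 + 8x − 2·(12 + 3x) = 16.
Collecting terms: 2x − 8 = 16, so 2x = 24, so x = 12.
Then 2E = 12 + 3·12 = 48, so E = 24, V = 2E/4 = 12, F = 2 + 12 = 14.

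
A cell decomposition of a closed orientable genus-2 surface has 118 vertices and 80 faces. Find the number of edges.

200

For a closed orientable surface of genus 2, χ = 2 − 2·2 = -2.
E = V + F − (-2) = 118 + 80 − (-2) = 200.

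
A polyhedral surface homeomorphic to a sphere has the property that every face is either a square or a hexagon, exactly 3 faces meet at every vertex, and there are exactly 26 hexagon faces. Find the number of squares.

6

Let x be the number of squares; then F = 26 + x.
Edge–face incidences: 2E = 6·26 + 4·x = 156 + 4x.
Every vertex has degree 3, so 3V = 2E.
Euler: V − E + F = 2 ⇒ (2E)/3 − E + (26 + x) = 2.
Multiply by 6: 2·(2E) − 3·(2E) + 6·(26 + x) = 12, i.e. 156 + 6x − (156 + 4x) = 12.
Collecting terms: 2x = 12, so x = 6.
Then 2E = 156 + 4·6 = 180, so E = 90, V = 2E/3 = 60, F = 26 + 6 = 32.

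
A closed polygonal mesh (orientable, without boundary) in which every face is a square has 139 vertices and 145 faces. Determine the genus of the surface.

Every face is a square, so 2E = 4·145 = 580, giving E = 290.
χ = V − E + F = 139 − 290 + 145 = -6.
For a closed orientable surface χ = 2 − 2g, so g = (2 − (-6))/2 = 4.

4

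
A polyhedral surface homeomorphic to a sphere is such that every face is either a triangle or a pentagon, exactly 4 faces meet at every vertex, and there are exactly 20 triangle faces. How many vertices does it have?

Let x be the number of pentagons; then F = 20 + x.
Edge–face incidences: 2E = 3·20 + 5·x = 60 + 5x.
Every vertex has degree 4, so 4V = 2E.
Euler: V − E + F = 2 ⇒ (2E)/4 − E + (20 + x) = 2.
Multiply by 8: 2·(2E) − 4·(2E) + 8·(20 + x) = 16, i.e. 160 + 8x − 2·(60 + 5x) = 16.
Collecting terms: −2x + 40 = 16, so −2x = −24, so x = 12.
Then 2E = 60 + 5·12 = 120, so E = 60, V = 2E/4 = 30, F = 20 + 12 = 32.

30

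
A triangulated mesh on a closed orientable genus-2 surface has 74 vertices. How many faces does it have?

152

χ = 2 − 2·2 = -2, and every face is a triangle so 3F = 2E.
V − E + F = -2 with E = 3F/2 gives 74 − (3/2 − 1)·F = -2, so F = 152 and E = 228.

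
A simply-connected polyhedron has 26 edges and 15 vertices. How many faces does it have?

13

Here V − E + F = 2.
F = 2 − V + E = 2 − 15 + 26 = 13.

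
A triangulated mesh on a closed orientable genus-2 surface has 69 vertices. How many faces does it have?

χ = 2 − 2·2 = -2, and every face is a triangle so 3F = 2E.
V − E + F = -2 with E = 3F/2 gives 69 − (3/2 − 1)·F = -2, so F = 142 and E = 213.

142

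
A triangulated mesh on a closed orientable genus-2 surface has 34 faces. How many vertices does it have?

15

χ = 2 − 2·2 = -2, and every face is a triangle so 3F = 2E.
E = 3·34/2 = 51. Then V = -2 + E − F = -2 + 51 − 34 = 15.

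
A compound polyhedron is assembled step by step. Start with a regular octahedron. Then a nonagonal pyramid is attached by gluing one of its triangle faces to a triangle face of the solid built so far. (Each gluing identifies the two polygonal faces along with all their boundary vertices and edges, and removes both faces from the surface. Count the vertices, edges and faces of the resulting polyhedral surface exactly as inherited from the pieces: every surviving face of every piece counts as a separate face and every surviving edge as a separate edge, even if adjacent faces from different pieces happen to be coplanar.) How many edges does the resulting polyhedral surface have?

27

A regular octahedron: V=6, E=12, F=8.
Attach a nonagonal pyramid (V=10, E=18, F=10) along a 3-gon: merge 3 vertices and 3 edges, delete both glued faces → V=13, E=27, F=16.
Check: V − E + F = 13 − 27 + 16 = 2.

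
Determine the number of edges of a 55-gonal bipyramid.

A bipyramid over an n-gon has 2n triangular faces and n + 2 vertices: V = 55 + 2 = 57, E = 3·55 = 165, F = 2·55 = 110.

165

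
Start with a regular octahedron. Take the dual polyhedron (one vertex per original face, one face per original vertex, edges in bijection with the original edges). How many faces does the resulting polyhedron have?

6

The base solid has V = 6, E = 12, F = 8.
The dual swaps V and F and preserves E: V′ = F = 8, E′ = E = 12, F′ = V = 6.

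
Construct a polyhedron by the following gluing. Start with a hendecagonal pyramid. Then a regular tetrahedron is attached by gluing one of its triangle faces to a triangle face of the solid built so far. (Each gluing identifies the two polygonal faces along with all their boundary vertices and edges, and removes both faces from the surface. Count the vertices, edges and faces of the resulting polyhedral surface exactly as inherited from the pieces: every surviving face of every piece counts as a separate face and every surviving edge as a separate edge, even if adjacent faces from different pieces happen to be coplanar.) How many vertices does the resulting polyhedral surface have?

13

A hendecagonal pyramid: V=12, E=22, F=12.
Attach a regular tetrahedron (V=4, E=6, F=4) along a 3-gon: merge 3 vertices and 3 edges, delete both glued faces → V=13, E=25, F=14.
Check: V − E + F = 13 − 25 + 14 = 2.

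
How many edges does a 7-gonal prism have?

21

A prism on an n-gon has two n-gon bases and n rectangular sides: V = 2·7 = 14, E = 3·7 = 21, F = 7 + 2 = 9.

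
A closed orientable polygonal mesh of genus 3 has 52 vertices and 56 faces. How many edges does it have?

For a closed orientable surface of genus 3, χ = 2 − 2·3 = -4.
E = V + F − (-4) = 52 + 56 − (-4) = 112.

112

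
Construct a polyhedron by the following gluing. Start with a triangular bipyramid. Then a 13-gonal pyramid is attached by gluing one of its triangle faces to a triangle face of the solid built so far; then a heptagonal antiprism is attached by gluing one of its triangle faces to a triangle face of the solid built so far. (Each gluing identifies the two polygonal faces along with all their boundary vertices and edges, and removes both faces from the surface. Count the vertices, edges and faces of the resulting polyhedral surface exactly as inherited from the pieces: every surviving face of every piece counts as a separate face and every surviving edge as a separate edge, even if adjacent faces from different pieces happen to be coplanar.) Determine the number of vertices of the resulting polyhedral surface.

A triangular bipyramid: V=5, E=9, F=6.
Attach a 13-gonal pyramid (V=14, E=26, F=14) along a 3-gon: merge 3 vertices and 3 edges, delete both glued faces → V=16, E=32, F=18.
Attach a heptagonal antiprism (V=14, E=28, F=16) along a 3-gon: merge 3 vertices and 3 edges, delete both glued faces → V=27, E=57, F=32.
Check: V − E + F = 27 − 57 + 32 = 2.

27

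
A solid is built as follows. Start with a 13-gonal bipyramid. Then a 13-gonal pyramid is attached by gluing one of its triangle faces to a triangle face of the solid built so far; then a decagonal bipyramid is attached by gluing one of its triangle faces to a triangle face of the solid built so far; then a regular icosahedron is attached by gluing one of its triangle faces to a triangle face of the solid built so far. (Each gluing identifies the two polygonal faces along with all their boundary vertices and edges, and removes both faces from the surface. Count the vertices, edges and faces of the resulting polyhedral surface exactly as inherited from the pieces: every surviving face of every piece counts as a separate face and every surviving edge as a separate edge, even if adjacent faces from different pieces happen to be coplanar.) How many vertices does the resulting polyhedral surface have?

A 13-gonal bipyramid: V=15, E=39, F=26.
Attach a 13-gonal pyramid (V=14, E=26, F=14) along a 3-gon: merge 3 vertices and 3 edges, delete both glued faces → V=26, E=62, F=38.
Attach a decagonal bipyramid (V=12, E=30, F=20) along a 3-gon: merge 3 vertices and 3 edges, delete both glued faces → V=35, E=89, F=56.
Attach a regular icosahedron (V=12, E=30, F=20) along a 3-gon: merge 3 vertices and 3 edges, delete both glued faces → V=44, E=116, F=74.
Check: V − E + F = 44 − 116 + 74 = 2.

44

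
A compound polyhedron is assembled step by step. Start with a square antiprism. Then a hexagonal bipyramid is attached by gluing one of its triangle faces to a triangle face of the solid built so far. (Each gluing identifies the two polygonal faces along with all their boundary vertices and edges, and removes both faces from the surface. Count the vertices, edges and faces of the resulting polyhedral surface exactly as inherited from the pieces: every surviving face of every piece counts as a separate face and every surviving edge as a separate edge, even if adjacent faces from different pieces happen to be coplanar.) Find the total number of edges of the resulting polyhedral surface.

31

A square antiprism: V=8, E=16, F=10.
Attach a hexagonal bipyramid (V=8, E=18, F=12) along a 3-gon: merge 3 vertices and 3 edges, delete both glued faces → V=13, E=31, F=20.
Check: V − E + F = 13 − 31 + 20 = 2.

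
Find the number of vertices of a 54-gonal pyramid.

55

A pyramid on an n-gon base has one n-gon and n triangles: V = 54 + 1 = 55, E = 2·54 = 108, F = 54 + 1 = 55.
Check: V − E + F = 55 − 108 + 55 = 2.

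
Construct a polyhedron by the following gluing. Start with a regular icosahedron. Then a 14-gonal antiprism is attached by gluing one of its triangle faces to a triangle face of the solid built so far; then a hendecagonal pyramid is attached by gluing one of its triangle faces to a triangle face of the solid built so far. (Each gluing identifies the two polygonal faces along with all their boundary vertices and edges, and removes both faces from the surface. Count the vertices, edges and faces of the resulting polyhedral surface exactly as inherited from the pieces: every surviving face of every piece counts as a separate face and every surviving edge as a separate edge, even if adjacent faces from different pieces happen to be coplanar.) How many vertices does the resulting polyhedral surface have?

A regular icosahedron: V=12, E=30, F=20.
Attach a 14-gonal antiprism (V=28, E=56, F=30) along a 3-gon: merge 3 vertices and 3 edges, delete both glued faces → V=37, E=83, F=48.
Attach a hendecagonal pyramid (V=12, E=22, F=12) along a 3-gon: merge 3 vertices and 3 edges, delete both glued faces → V=46, E=102, F=58.
Check: V − E + F = 46 − 102 + 58 = 2.

46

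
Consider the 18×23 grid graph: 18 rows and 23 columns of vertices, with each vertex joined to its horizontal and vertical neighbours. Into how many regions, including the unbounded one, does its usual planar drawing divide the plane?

The grid has V = 18·23 = 414 vertices and E = 18·22 + 23·17 = 787 edges.
F = 2 − V + E = 2 − 414 + 787 = 375.

375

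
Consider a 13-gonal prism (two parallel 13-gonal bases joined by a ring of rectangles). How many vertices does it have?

26

A prism on an n-gon has two n-gon bases and n rectangular sides: V = 2·13 = 26, E = 3·13 = 39, F = 13 + 2 = 15.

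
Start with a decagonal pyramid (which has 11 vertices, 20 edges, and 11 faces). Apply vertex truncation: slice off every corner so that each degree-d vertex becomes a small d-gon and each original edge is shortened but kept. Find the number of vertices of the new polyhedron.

40

Truncation replaces each original edge-end by a new vertex, so V′ = 2E = 40.
Each original edge survives, and each old vertex of degree d contributes d new edges; summing degrees gives Σd = 2E, so E′ = E + 2E = 3E = 60.
Each original face survives and each original vertex becomes one new face: F′ = F + V = 22.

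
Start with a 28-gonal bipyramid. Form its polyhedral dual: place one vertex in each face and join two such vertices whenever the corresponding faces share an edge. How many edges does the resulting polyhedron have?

84

The base solid has V = 30, E = 84, F = 56.
The dual swaps V and F and preserves E: V′ = F = 56, E′ = E = 84, F′ = V = 30.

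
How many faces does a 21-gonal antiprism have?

44

An antiprism on an n-gon has two n-gon caps and 2n triangles: V = 2·21 = 42, E = 4·21 = 84, F = 2·21 + 2 = 44.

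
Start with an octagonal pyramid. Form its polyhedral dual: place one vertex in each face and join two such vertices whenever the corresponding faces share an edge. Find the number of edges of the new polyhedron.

The base solid has V = 9, E = 16, F = 9.
The dual swaps V and F and preserves E: V′ = F = 9, E′ = E = 16, F′ = V = 9.

16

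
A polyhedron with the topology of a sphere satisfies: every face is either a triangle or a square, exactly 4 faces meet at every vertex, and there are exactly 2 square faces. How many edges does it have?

16

Let x be the number of triangles; then F = 2 + x.
Edge–face incidences: 2E = 4·2 + 3·x = 8 + 3x.
Every vertex has degree 4, so 4V = 2E.
Euler: V − E + F = 2 ⇒ (2E)/4 − E + (2 + x) = 2.
Multiply by 8: 2·(2E) − 4·(2E) + 8·(2 + x) = 16, i.e. 16 + 8x − 2·(8 + 3x) = 16.
Collecting terms: 2x = 16, so x = 8.
Then 2E = 8 + 3·8 = 32, so E = 16, V = 2E/4 = 8, F = 2 + 8 = 10.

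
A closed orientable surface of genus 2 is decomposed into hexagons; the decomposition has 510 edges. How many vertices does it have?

338

χ = 2 − 2·2 = -2, and every face is a hexagon so 6F = 2E.
F = 2E/6 = 170. Then V = -2 + E − F = -2 + 510 − 170 = 338.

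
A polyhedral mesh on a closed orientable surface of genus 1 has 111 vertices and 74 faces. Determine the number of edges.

For a closed orientable surface of genus 1, χ = 2 − 2·1 = 0.
E = V + F − (0) = 111 + 74 − (0) = 185.

185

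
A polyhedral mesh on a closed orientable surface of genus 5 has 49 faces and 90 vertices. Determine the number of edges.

For a closed orientable surface of genus 5, χ = 2 − 2·5 = -8.
E = V + F − (-8) = 90 + 49 − (-8) = 147.

147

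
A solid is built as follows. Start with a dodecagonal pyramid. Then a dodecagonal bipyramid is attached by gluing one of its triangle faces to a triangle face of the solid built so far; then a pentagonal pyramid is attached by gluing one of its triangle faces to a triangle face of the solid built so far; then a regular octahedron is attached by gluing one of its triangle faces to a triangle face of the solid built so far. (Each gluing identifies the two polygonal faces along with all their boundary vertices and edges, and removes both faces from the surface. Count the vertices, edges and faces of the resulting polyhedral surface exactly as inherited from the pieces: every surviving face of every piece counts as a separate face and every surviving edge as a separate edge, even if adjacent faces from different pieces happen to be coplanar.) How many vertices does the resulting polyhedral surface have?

30

A dodecagonal pyramid: V=13, E=24, F=13.
Attach a dodecagonal bipyramid (V=14, E=36, F=24) along a 3-gon: merge 3 vertices and 3 edges, delete both glued faces → V=24, E=57, F=35.
Attach a pentagonal pyramid (V=6, E=10, F=6) along a 3-gon: merge 3 vertices and 3 edges, delete both glued faces → V=27, E=64, F=39.
Attach a regular octahedron (V=6, E=12, F=8) along a 3-gon: merge 3 vertices and 3 edges, delete both glued faces → V=30, E=73, F=45.
Check: V − E + F = 30 − 73 + 45 = 2.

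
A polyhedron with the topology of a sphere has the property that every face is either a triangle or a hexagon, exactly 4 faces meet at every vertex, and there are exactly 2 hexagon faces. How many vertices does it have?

Let x be the number of triangles; then F = 2 + x.
Edge–face incidences: 2E = 6·2 + 3·x = 12 + 3x.
Every vertex has degree 4, so 4V = 2E.
Euler: V − E + F = 2 ⇒ (2E)/4 − E + (2 + x) = 2.
Multiply by 8: 2·(2E) − 4·(2E) + 8·(2 + x) = 16, i.e. 16 + 8x − 2·(12 + 3x) = 16.
Collecting terms: 2x − 8 = 16, so 2x = 24, so x = 12.
Then 2E = 12 + 3·12 = 48, so E = 24, V = 2E/4 = 12, F = 2 + 12 = 14.

12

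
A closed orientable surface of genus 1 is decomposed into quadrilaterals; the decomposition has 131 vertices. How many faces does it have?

χ = 2 − 2·1 = 0, and every face is a square so 4F = 2E.
V − E + F = 0 with E = 4F/2 gives 131 − (4/2 − 1)·F = 0, so F = 131 and E = 262.

131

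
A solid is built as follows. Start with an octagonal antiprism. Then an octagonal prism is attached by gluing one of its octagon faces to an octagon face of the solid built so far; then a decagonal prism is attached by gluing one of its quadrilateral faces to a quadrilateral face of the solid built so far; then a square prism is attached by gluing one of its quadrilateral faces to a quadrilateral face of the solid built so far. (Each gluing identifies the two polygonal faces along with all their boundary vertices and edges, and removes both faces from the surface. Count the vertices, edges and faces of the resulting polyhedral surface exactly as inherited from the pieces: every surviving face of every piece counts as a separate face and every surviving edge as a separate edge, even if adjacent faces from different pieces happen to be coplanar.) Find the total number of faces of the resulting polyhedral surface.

An octagonal antiprism: V=16, E=32, F=18.
Attach an octagonal prism (V=16, E=24, F=10) along an 8-gon: merge 8 vertices and 8 edges, delete both glued faces → V=24, E=48, F=26.
Attach a decagonal prism (V=20, E=30, F=12) along a 4-gon: merge 4 vertices and 4 edges, delete both glued faces → V=40, E=74, F=36.
Attach a square prism (V=8, E=12, F=6) along a 4-gon: merge 4 vertices and 4 edges, delete both glued faces → V=44, E=82, F=40.
Check: V − E + F = 44 − 82 + 40 = 2.

40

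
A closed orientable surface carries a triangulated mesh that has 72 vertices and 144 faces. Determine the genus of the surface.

1

Every face is a triangle, so 2E = 3·144 = 432, giving E = 216.
χ = V − E + F = 72 − 216 + 144 = 0.
For a closed orientable surface χ = 2 − 2g, so g = (2 − (0))/2 = 1.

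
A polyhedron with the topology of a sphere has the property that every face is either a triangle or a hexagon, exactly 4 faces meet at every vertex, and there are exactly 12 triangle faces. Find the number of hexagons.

Let x be the number of hexagons; then F = 12 + x.
Edge–face incidences: 2E = 3·12 + 6·x = 36 + 6x.
Every vertex has degree 4, so 4V = 2E.
Euler: V − E + F = 2 ⇒ (2E)/4 − E + (12 + x) = 2.
Multiply by 8: 2·(2E) − 4·(2E) + 8·(12 + x) = 16, i.e. 96 + 8x − 2·(36 + 6x) = 16.
Collecting terms: −4x + 24 = 16, so −4x = −8, so x = 2.
Then 2E = 36 + 6·2 = 48, so E = 24, V = 2E/4 = 12, F = 12 + 2 = 14.

2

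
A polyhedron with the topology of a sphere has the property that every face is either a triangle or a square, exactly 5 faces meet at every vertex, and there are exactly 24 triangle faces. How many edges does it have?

Let x be the number of squares; then F = 24 + x.
Edge–face incidences: 2E = 3·24 + 4·x = 72 + 4x.
Every vertex has degree 5, so 5V = 2E.
Euler: V − E + F = 2 ⇒ (2E)/5 − E + (24 + x) = 2.
Multiply by 10: 2·(2E) − 5·(2E) + 10·(24 + x) = 20, i.e. 240 + 10x − 3·(72 + 4x) = 20.
Collecting terms: −2x + 24 = 20, so −2x = −4, so x = 2.
Then 2E = 72 + 4·2 = 80, so E = 40, V = 2E/5 = 16, F = 24 + 2 = 26.

40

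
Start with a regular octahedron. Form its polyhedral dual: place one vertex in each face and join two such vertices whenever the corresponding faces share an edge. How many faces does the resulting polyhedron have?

6

The base solid has V = 6, E = 12, F = 8.
The dual swaps V and F and preserves E: V′ = F = 8, E′ = E = 12, F′ = V = 6.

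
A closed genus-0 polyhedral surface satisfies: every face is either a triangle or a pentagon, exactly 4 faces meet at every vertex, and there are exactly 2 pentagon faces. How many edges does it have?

20

Let x be the number of triangles; then F = 2 + x.
Edge–face incidences: 2E = 5·2 + 3·x = 10 + 3x.
Every vertex has degree 4, so 4V = 2E.
Euler: V − E + F = 2 ⇒ (2E)/4 − E + (2 + x) = 2.
Multiply by 8: 2·(2E) − 4·(2E) + 8·(2 + x) = 16, i.e. 16 + 8x − 2·(10 + 3x) = 16.
Collecting terms: 2x − 4 = 16, so 2x = 20, so x = 10.
Then 2E = 10 + 3·10 = 40, so E = 20, V = 2E/4 = 10, F = 2 + 10 = 12.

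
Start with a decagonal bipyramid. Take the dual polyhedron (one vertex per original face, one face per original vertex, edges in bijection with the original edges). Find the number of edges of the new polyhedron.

30

The base solid has V = 12, E = 30, F = 20.
The dual swaps V and F and preserves E: V′ = F = 20, E′ = E = 30, F′ = V = 12.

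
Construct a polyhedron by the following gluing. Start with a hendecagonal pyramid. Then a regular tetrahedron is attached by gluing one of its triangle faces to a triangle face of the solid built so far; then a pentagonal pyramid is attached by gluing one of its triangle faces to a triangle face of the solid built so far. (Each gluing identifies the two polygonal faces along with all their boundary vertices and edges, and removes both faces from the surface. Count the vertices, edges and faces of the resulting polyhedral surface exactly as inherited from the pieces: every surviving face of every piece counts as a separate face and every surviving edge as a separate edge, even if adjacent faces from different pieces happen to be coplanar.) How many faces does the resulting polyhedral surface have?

18

A hendecagonal pyramid: V=12, E=22, F=12.
Attach a regular tetrahedron (V=4, E=6, F=4) along a 3-gon: merge 3 vertices and 3 edges, delete both glued faces → V=13, E=25, F=14.
Attach a pentagonal pyramid (V=6, E=10, F=6) along a 3-gon: merge 3 vertices and 3 edges, delete both glued faces → V=16, E=32, F=18.
Check: V − E + F = 16 − 32 + 18 = 2.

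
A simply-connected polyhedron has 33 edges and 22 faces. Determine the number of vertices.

13

Here V − E + F = 2.
V = 2 + E − F = 2 + 33 − 22 = 13.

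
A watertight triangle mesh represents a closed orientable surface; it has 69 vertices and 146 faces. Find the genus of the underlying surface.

3

Every face is a triangle, so 2E = 3·146 = 438, giving E = 219.
χ = V − E + F = 69 − 219 + 146 = -4.
For a closed orientable surface χ = 2 − 2g, so g = (2 − (-4))/2 = 3.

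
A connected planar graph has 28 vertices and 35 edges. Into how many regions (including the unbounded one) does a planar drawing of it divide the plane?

Euler's formula for a connected plane graph: V − E + F = 2, so F = 2 − 28 + 35 = 9.

9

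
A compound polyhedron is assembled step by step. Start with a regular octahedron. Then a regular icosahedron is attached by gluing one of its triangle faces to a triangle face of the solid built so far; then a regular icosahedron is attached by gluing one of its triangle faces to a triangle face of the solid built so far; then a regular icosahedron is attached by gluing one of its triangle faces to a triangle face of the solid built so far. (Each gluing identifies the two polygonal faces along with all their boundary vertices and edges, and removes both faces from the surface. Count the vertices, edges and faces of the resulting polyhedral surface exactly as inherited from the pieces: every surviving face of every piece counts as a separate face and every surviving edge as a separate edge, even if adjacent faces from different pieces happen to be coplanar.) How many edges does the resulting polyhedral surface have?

A regular octahedron: V=6, E=12, F=8.
Attach a regular icosahedron (V=12, E=30, F=20) along a 3-gon: merge 3 vertices and 3 edges, delete both glued faces → V=15, E=39, F=26.
Attach a regular icosahedron (V=12, E=30, F=20) along a 3-gon: merge 3 vertices and 3 edges, delete both glued faces → V=24, E=66, F=44.
Attach a regular icosahedron (V=12, E=30, F=20) along a 3-gon: merge 3 vertices and 3 edges, delete both glued faces → V=33, E=93, F=62.
Check: V − E + F = 33 − 93 + 62 = 2.

93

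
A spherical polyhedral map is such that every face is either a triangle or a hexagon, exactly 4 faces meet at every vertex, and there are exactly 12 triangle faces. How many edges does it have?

24

Let x be the number of hexagons; then F = 12 + x.
Edge–face incidences: 2E = 3·12 + 6·x = 36 + 6x.
Every vertex has degree 4, so 4V = 2E.
Euler: V − E + F = 2 ⇒ (2E)/4 − E + (12 + x) = 2.
Multiply by 8: 2·(2E) − 4·(2E) + 8·(12 + x) = 16, i.e. 96 + 8x − 2·(36 + 6x) = 16.
Collecting terms: −4x + 24 = 16, so −4x = −8, so x = 2.
Then 2E = 36 + 6·2 = 48, so E = 24, V = 2E/4 = 12, F = 12 + 2 = 14.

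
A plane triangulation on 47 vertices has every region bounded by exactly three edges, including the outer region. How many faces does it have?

90

In a plane triangulation 3F = 2E and V − E + F = 2, so F = 2V − 4 = 2·47 − 4 = 90.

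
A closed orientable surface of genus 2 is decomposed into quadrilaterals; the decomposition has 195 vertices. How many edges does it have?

χ = 2 − 2·2 = -2, and every face is a square so 4F = 2E.
V − E + F = -2 with E = 4F/2 gives 195 − (4/2 − 1)·F = -2, so F = 197 and E = 394.

394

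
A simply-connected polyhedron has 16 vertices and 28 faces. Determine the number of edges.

42

Here V − E + F = 2.
E = V + F − (2) = 16 + 28 − (2) = 42.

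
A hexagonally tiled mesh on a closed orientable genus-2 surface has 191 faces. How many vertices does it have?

380

χ = 2 − 2·2 = -2, and every face is a hexagon so 6F = 2E.
E = 6·191/2 = 573. Then V = -2 + E − F = -2 + 573 − 191 = 380.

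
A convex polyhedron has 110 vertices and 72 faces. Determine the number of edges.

180

Here V − E + F = 2.
E = V + F − (2) = 110 + 72 − (2) = 180.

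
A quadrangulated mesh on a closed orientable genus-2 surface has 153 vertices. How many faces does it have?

χ = 2 − 2·2 = -2, and every face is a square so 4F = 2E.
V − E + F = -2 with E = 4F/2 gives 153 − (4/2 − 1)·F = -2, so F = 155 and E = 310.

155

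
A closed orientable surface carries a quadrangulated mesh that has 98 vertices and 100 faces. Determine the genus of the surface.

Every face is a square, so 2E = 4·100 = 400, giving E = 200.
χ = V − E + F = 98 − 200 + 100 = -2.
For a closed orientable surface χ = 2 − 2g, so g = (2 − (-2))/2 = 2.

2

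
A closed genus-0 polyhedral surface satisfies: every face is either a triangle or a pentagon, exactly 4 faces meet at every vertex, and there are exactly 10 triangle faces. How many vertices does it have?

10

Let x be the number of pentagons; then F = 10 + x.
Edge–face incidences: 2E = 3·10 + 5·x = 30 + 5x.
Every vertex has degree 4, so 4V = 2E.
Euler: V − E + F = 2 ⇒ (2E)/4 − E + (10 + x) = 2.
Multiply by 8: 2·(2E) − 4·(2E) + 8·(10 + x) = 16, i.e. 80 + 8x − 2·(30 + 5x) = 16.
Collecting terms: −2x + 20 = 16, so −2x = −4, so x = 2.
Then 2E = 30 + 5·2 = 40, so E = 20, V = 2E/4 = 10, F = 10 + 2 = 12.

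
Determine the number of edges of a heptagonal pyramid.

A pyramid on an n-gon base has one n-gon and n triangles: V = 7 + 1 = 8, E = 2·7 = 14, F = 7 + 1 = 8.
Check: V − E + F = 8 − 14 + 8 = 2.

14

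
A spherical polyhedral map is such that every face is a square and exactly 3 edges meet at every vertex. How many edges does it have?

Each face has 4 edges and each edge borders two faces, so 2E = 4F.
Each vertex has degree 3, so 3V = 2E and hence V = 4F/3.
Euler: V − E + F = 2 ⇒ (4F/3) − (4F/2) + F = 2.
Multiply by 6: (8 − 12 + 6)F = 12, i.e. 2F = 12.
So F = 6, E = 4·6/2 = 12, V = 4·6/3 = 8.

12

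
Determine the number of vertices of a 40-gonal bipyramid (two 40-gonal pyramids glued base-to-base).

A bipyramid over an n-gon has 2n triangular faces and n + 2 vertices: V = 40 + 2 = 42, E = 3·40 = 120, F = 2·40 = 80.

42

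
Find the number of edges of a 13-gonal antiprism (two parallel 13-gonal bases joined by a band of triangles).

An antiprism on an n-gon has two n-gon caps and 2n triangles: V = 2·13 = 26, E = 4·13 = 52, F = 2·13 + 2 = 28.
Check: V − E + F = 26 − 52 + 28 = 2.

52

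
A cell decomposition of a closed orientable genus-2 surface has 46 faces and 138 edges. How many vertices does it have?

For a closed orientable surface of genus 2, χ = 2 − 2·2 = -2.
V = -2 + E − F = -2 + 138 − 46 = 90.

90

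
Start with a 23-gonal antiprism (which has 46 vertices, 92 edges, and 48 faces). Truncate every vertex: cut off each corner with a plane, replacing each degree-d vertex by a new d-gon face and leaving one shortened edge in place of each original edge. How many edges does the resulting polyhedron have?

Truncation replaces each original edge-end by a new vertex, so V′ = 2E = 184.
Each original edge survives, and each old vertex of degree d contributes d new edges; summing degrees gives Σd = 2E, so E′ = E + 2E = 3E = 276.
Each original face survives and each original vertex becomes one new face: F′ = F + V = 94.

276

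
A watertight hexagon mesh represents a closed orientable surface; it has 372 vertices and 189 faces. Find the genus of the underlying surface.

4

Every face is a hexagon, so 2E = 6·189 = 1134, giving E = 567.
χ = V − E + F = 372 − 567 + 189 = -6.
For a closed orientable surface χ = 2 − 2g, so g = (2 − (-6))/2 = 4.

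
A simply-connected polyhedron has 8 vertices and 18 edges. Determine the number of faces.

Here V − E + F = 2.
F = 2 − V + E = 2 − 8 + 18 = 12.

12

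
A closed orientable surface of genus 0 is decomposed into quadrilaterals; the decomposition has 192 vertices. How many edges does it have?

380

χ = 2 − 2·0 = 2, and every face is a square so 4F = 2E.
V − E + F = 2 with E = 4F/2 gives 192 − (4/2 − 1)·F = 2, so F = 190 and E = 380.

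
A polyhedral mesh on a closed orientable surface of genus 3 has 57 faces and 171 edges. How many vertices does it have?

110

For a closed orientable surface of genus 3, χ = 2 − 2·3 = -4.
V = -4 + E − F = -4 + 171 − 57 = 110.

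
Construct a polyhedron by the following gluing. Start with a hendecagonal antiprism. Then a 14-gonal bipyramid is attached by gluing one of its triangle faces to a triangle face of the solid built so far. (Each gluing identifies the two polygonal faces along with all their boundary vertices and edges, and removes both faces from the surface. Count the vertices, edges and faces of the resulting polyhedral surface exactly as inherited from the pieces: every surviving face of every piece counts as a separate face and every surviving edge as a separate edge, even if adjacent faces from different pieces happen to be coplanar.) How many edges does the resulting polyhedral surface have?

83

A hendecagonal antiprism: V=22, E=44, F=24.
Attach a 14-gonal bipyramid (V=16, E=42, F=28) along a 3-gon: merge 3 vertices and 3 edges, delete both glued faces → V=35, E=83, F=50.
Check: V − E + F = 35 − 83 + 50 = 2.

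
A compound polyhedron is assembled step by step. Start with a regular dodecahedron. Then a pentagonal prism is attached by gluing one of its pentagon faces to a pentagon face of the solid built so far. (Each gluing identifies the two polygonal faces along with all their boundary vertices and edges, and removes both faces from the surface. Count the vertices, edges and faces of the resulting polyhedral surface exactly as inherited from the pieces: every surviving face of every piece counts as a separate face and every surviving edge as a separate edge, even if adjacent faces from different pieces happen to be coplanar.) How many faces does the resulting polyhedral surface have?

17

A regular dodecahedron: V=20, E=30, F=12.
Attach a pentagonal prism (V=10, E=15, F=7) along a 5-gon: merge 5 vertices and 5 edges, delete both glued faces → V=25, E=40, F=17.
Check: V − E + F = 25 − 40 + 17 = 2.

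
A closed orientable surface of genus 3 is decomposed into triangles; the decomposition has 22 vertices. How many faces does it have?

χ = 2 − 2·3 = -4, and every face is a triangle so 3F = 2E.
V − E + F = -4 with E = 3F/2 gives 22 − (3/2 − 1)·F = -4, so F = 52 and E = 78.

52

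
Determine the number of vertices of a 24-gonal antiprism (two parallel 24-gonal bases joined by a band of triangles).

48

An antiprism on an n-gon has two n-gon caps and 2n triangles: V = 2·24 = 48, E = 4·24 = 96, F = 2·24 + 2 = 50.
Check: V − E + F = 48 − 96 + 50 = 2.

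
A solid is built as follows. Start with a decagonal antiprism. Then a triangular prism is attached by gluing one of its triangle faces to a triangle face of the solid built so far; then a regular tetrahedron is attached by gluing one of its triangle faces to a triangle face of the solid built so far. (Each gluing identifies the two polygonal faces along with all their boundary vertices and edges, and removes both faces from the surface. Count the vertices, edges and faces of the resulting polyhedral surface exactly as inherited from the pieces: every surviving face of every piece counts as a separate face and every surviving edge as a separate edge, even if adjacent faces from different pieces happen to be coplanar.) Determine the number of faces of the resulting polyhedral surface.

A decagonal antiprism: V=20, E=40, F=22.
Attach a triangular prism (V=6, E=9, F=5) along a 3-gon: merge 3 vertices and 3 edges, delete both glued faces → V=23, E=46, F=25.
Attach a regular tetrahedron (V=4, E=6, F=4) along a 3-gon: merge 3 vertices and 3 edges, delete both glued faces → V=24, E=49, F=27.
Check: V − E + F = 24 − 49 + 27 = 2.

27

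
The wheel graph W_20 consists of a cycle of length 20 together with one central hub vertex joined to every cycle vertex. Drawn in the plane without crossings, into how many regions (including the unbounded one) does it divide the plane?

21

W_20 has V = 20 + 1 = 21 vertices and E = 2·20 = 40 edges.
By Euler's formula F = 2 − V + E = 2 − 21 + 40 = 21.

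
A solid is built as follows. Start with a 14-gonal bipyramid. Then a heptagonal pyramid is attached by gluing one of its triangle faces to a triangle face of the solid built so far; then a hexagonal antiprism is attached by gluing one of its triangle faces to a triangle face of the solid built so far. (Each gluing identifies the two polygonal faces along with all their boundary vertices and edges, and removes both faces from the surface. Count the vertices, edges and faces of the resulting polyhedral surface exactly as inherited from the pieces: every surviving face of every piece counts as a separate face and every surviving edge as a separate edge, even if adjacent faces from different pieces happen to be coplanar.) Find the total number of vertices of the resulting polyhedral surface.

A 14-gonal bipyramid: V=16, E=42, F=28.
Attach a heptagonal pyramid (V=8, E=14, F=8) along a 3-gon: merge 3 vertices and 3 edges, delete both glued faces → V=21, E=53, F=34.
Attach a hexagonal antiprism (V=12, E=24, F=14) along a 3-gon: merge 3 vertices and 3 edges, delete both glued faces → V=30, E=74, F=46.
Check: V − E + F = 30 − 74 + 46 = 2.

30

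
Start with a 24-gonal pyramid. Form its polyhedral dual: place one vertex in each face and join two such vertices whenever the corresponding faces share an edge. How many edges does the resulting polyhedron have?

48

The base solid has V = 25, E = 48, F = 25.
The dual swaps V and F and preserves E: V′ = F = 25, E′ = E = 48, F′ = V = 25.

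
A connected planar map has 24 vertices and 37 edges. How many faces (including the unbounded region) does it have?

15

Euler's formula for a connected plane graph: V − E + F = 2, so F = 2 − 24 + 37 = 15.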